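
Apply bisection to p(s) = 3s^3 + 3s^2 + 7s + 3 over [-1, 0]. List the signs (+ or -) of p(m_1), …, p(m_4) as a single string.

p(-0.5) = -0.125 < 0, so the root lies in [-0.5, 0]
p(-0.25) = 1.390625 > 0, so the root lies in [-0.5, -0.25]
p(-0.375) = 0.638672 > 0, so the root lies in [-0.5, -0.375]
p(-0.4375) = 0.2605 > 0, so the root lies in [-0.5, -0.4375]

-+++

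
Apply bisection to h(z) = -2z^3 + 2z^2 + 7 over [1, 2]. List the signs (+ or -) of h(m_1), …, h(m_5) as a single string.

h(1.5) = 4.75 > 0, so the root lies in [1.5, 2]
h(1.75) = 2.40625 > 0, so the root lies in [1.75, 2]
h(1.875) = 0.847656 > 0, so the root lies in [1.875, 2]
h(1.9375) = -0.0386 < 0, so the root lies in [1.875, 1.9375]
h(1.90625) = 0.4138 > 0, so the root lies in [1.90625, 1.9375]

+++-+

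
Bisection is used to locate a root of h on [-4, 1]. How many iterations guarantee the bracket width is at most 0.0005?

14

Width after n steps is 5/2^n. Need 2^n ≥ 5/0.0005 = 10000.
2^13 = 8192 < 10000 ≤ 2^14 = 16384, so n = 14.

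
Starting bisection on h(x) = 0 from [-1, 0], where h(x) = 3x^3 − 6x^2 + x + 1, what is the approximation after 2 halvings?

m = -0.5, h(m) = -1.375 (−); new bracket [-0.5, 0]
m = -0.25, h(m) = 0.328125 (+); new bracket [-0.5, -0.25]

-0.25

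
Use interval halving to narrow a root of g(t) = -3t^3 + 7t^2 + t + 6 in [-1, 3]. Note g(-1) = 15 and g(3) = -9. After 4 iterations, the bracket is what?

[2.5, 2.75]

midpoint 1: g = 11 > 0 → [1, 3]
midpoint 2: g = 12 > 0 → [2, 3]
midpoint 2.5: g = 5.375 > 0 → [2.5, 3]
midpoint 2.75: g = -0.7031 < 0 → [2.5, 2.75]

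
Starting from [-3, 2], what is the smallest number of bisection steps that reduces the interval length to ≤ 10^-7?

Width after n steps is 5/2^n. Need 2^n ≥ 5/10^-7 = 50000000.
2^25 = 33554432 < 50000000 ≤ 2^26 = 67108864, so n = 26.

26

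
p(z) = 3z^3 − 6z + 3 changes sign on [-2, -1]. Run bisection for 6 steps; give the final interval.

[-1.625, -1.609375]

midpoint -1.5: p = 1.875 > 0 → [-2, -1.5]
midpoint -1.75: p = -2.578125 < 0 → [-1.75, -1.5]
midpoint -1.625: p = -0.123047 < 0 → [-1.625, -1.5]
midpoint -1.5625: p = 0.9309 > 0 → [-1.625, -1.5625]
midpoint -1.59375: p = 0.4179 > 0 → [-1.625, -1.59375]
midpoint -1.609375: p = 0.151 > 0 → [-1.625, -1.609375]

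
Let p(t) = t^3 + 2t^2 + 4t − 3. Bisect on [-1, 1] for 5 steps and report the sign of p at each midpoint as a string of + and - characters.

--+++

t = 0 gives p = -3, negative; keep [0, 1]
t = 0.5 gives p = -0.375, negative; keep [0.5, 1]
t = 0.75 gives p = 1.546875, positive; keep [0.5, 0.75]
t = 0.625 gives p = 0.5254, positive; keep [0.5, 0.625]
t = 0.5625 gives p = 0.0608, positive; keep [0.5, 0.5625]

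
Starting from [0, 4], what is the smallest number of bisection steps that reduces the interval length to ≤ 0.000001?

Width after n steps is 4/2^n. Need 2^n ≥ 4/0.000001 = 4000000.
2^21 = 2097152 < 4000000 ≤ 2^22 = 4194304, so n = 22.

22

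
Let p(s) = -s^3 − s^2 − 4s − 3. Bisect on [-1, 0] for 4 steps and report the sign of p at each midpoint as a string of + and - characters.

--++

midpoint -0.5: p = -1.125 < 0 → [-1, -0.5]
midpoint -0.75: p = -0.140625 < 0 → [-1, -0.75]
midpoint -0.875: p = 0.404297 > 0 → [-0.875, -0.75]
midpoint -0.8125: p = 0.1262 > 0 → [-0.8125, -0.75]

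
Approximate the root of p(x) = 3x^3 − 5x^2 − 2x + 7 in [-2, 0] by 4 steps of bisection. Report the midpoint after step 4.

-1.125

p(-1) = 1 > 0, so the root lies in [-2, -1]
p(-1.5) = -11.375 < 0, so the root lies in [-1.5, -1]
p(-1.25) = -4.171875 < 0, so the root lies in [-1.25, -1]
p(-1.125) = -1.3496 < 0, so the root lies in [-1.125, -1]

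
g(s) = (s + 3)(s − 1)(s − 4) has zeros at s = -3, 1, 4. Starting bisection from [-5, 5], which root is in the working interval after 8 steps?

-3

midpoint 0: g = 12 > 0 → [-5, 0]
midpoint -2.5: g = 11.375 > 0 → [-5, -2.5]
midpoint -3.75: g = -27.609375 < 0 → [-3.75, -2.5]
midpoint -3.125: g = -3.6738 < 0 → [-3.125, -2.5]
midpoint -2.8125: g = 4.8699 > 0 → [-3.125, -2.8125]
midpoint -2.96875: g = 0.8643 > 0 → [-3.125, -2.96875]
midpoint -3.046875: g = -1.3368 < 0 → [-3.046875, -2.96875]
midpoint -3.0078125: g = -0.2194 < 0 → [-3.0078125, -2.96875]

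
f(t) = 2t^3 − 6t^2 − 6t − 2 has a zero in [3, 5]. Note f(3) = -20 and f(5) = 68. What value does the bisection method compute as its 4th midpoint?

3.875

m = 4, f(m) = 6 (+); new bracket [3, 4]
m = 3.5, f(m) = -10.75 (−); new bracket [3.5, 4]
m = 3.75, f(m) = -3.40625 (−); new bracket [3.75, 4]
m = 3.875, f(m) = 1.0273 (+); new bracket [3.75, 3.875]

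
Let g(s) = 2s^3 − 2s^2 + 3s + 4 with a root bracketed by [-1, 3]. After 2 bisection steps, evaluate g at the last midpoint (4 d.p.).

s = 1 gives g = 7, positive; keep [-1, 1]
s = 0 gives g = 4, positive; keep [-1, 0]

4.0000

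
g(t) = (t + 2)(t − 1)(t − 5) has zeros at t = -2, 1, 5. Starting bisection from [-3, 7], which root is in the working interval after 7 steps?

5

m = 2, g(m) = -12 (−); new bracket [2, 7]
m = 4.5, g(m) = -11.375 (−); new bracket [4.5, 7]
m = 5.75, g(m) = 27.609375 (+); new bracket [4.5, 5.75]
m = 5.125, g(m) = 3.6738 (+); new bracket [4.5, 5.125]
m = 4.8125, g(m) = -4.8699 (−); new bracket [4.8125, 5.125]
m = 4.96875, g(m) = -0.8643 (−); new bracket [4.96875, 5.125]
m = 5.046875, g(m) = 1.3368 (+); new bracket [4.96875, 5.046875]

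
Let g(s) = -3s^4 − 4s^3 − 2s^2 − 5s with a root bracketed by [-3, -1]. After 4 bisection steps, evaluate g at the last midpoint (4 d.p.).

m = -2, g(m) = -14 (−); new bracket [-2, -1]
m = -1.5, g(m) = 1.3125 (+); new bracket [-2, -1.5]
m = -1.75, g(m) = -4.074219 (−); new bracket [-1.75, -1.5]
m = -1.625, g(m) = -0.9109 (−); new bracket [-1.625, -1.5]

-0.9109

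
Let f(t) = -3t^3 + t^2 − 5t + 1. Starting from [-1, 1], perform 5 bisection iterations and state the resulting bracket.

[0.1875, 0.25]

t = 0 gives f = 1, positive; keep [0, 1]
t = 0.5 gives f = -1.625, negative; keep [0, 0.5]
t = 0.25 gives f = -0.234375, negative; keep [0, 0.25]
t = 0.125 gives f = 0.3848, positive; keep [0.125, 0.25]
t = 0.1875 gives f = 0.0779, positive; keep [0.1875, 0.25]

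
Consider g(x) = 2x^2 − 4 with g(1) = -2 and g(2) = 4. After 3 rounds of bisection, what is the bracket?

[1.375, 1.5]

midpoint 1.5: g = 0.5 > 0 → [1, 1.5]
midpoint 1.25: g = -0.875 < 0 → [1.25, 1.5]
midpoint 1.375: g = -0.21875 < 0 → [1.375, 1.5]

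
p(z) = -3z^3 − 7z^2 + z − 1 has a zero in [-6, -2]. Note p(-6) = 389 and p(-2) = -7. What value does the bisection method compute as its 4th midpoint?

midpoint -4: p = 75 > 0 → [-4, -2]
midpoint -3: p = 14 > 0 → [-3, -2]
midpoint -2.5: p = -0.375 < 0 → [-3, -2.5]
midpoint -2.75: p = 5.7031 > 0 → [-2.75, -2.5]

-2.75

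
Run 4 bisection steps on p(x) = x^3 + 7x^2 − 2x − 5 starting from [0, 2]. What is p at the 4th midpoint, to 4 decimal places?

-0.7207

p(1) = 1 > 0, so the root lies in [0, 1]
p(0.5) = -4.125 < 0, so the root lies in [0.5, 1]
p(0.75) = -2.140625 < 0, so the root lies in [0.75, 1]
p(0.875) = -0.7207 < 0, so the root lies in [0.875, 1]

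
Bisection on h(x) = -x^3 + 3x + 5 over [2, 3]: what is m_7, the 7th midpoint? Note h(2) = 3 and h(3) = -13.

2.2734375

midpoint 2.5: h = -3.125 < 0 → [2, 2.5]
midpoint 2.25: h = 0.359375 > 0 → [2.25, 2.5]
midpoint 2.375: h = -1.271484 < 0 → [2.25, 2.375]
midpoint 2.3125: h = -0.429 < 0 → [2.25, 2.3125]
midpoint 2.28125: h = -0.0281 < 0 → [2.25, 2.28125]
midpoint 2.265625: h = 0.1673 > 0 → [2.265625, 2.28125]
midpoint 2.2734375: h = 0.07 > 0 → [2.2734375, 2.28125]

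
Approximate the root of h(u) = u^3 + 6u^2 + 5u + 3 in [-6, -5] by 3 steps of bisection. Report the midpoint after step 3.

-5.125

u = -5.5 gives h = -9.375, negative; keep [-5.5, -5]
u = -5.25 gives h = -2.578125, negative; keep [-5.25, -5]
u = -5.125 gives h = 0.357422, positive; keep [-5.25, -5.125]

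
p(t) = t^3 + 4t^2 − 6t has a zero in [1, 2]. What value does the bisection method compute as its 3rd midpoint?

1.125

m = 1.5, p(m) = 3.375 (+); new bracket [1, 1.5]
m = 1.25, p(m) = 0.703125 (+); new bracket [1, 1.25]
m = 1.125, p(m) = -0.263672 (−); new bracket [1.125, 1.25]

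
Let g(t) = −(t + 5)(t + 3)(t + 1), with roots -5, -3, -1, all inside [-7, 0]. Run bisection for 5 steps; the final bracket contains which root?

m = -3.5, g(m) = -1.875 (−); new bracket [-7, -3.5]
m = -5.25, g(m) = 2.390625 (+); new bracket [-5.25, -3.5]
m = -4.375, g(m) = -2.900391 (−); new bracket [-5.25, -4.375]
m = -4.8125, g(m) = -1.2957 (−); new bracket [-5.25, -4.8125]
m = -5.03125, g(m) = 0.2559 (+); new bracket [-5.03125, -4.8125]

-5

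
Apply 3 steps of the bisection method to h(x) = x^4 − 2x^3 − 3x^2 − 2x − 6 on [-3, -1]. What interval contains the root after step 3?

[-1.5, -1.25]

h(-2) = 18 > 0, so the root lies in [-2, -1]
h(-1.5) = 2.0625 > 0, so the root lies in [-1.5, -1]
h(-1.25) = -1.839844 < 0, so the root lies in [-1.5, -1.25]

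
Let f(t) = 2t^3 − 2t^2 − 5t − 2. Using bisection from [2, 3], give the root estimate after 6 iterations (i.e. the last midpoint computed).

m = 2.5, f(m) = 4.25 (+); new bracket [2, 2.5]
m = 2.25, f(m) = -0.59375 (−); new bracket [2.25, 2.5]
m = 2.375, f(m) = 1.636719 (+); new bracket [2.25, 2.375]
m = 2.3125, f(m) = 0.4751 (+); new bracket [2.25, 2.3125]
m = 2.28125, f(m) = -0.0707 (−); new bracket [2.28125, 2.3125]
m = 2.296875, f(m) = 0.1993 (+); new bracket [2.28125, 2.296875]

2.296875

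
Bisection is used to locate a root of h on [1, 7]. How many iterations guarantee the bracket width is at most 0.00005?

17

Width after n steps is 6/2^n. Need 2^n ≥ 6/0.00005 = 120000.
2^16 = 65536 < 120000 ≤ 2^17 = 131072, so n = 17.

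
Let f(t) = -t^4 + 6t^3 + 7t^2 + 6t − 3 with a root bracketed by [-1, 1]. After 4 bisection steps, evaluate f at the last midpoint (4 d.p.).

t = 0 gives f = -3, negative; keep [0, 1]
t = 0.5 gives f = 2.4375, positive; keep [0, 0.5]
t = 0.25 gives f = -0.972656, negative; keep [0.25, 0.5]
t = 0.375 gives f = 0.531, positive; keep [0.25, 0.375]

0.5310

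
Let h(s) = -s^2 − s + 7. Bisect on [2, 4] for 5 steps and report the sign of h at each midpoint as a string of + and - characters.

s = 3 gives h = -5, negative; keep [2, 3]
s = 2.5 gives h = -1.75, negative; keep [2, 2.5]
s = 2.25 gives h = -0.3125, negative; keep [2, 2.25]
s = 2.125 gives h = 0.3594, positive; keep [2.125, 2.25]
s = 2.1875 gives h = 0.0273, positive; keep [2.1875, 2.25]

---++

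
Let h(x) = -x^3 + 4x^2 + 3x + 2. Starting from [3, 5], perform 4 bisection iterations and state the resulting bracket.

[4.625, 4.75]

midpoint 4: h = 14 > 0 → [4, 5]
midpoint 4.5: h = 5.375 > 0 → [4.5, 5]
midpoint 4.75: h = -0.671875 < 0 → [4.5, 4.75]
midpoint 4.625: h = 2.5059 > 0 → [4.625, 4.75]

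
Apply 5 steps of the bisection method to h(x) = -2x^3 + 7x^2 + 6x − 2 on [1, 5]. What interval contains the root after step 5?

[4.125, 4.25]

x = 3 gives h = 25, positive; keep [3, 5]
x = 4 gives h = 6, positive; keep [4, 5]
x = 4.5 gives h = -15.5, negative; keep [4, 4.5]
x = 4.25 gives h = -3.5938, negative; keep [4, 4.25]
x = 4.125 gives h = 1.4805, positive; keep [4.125, 4.25]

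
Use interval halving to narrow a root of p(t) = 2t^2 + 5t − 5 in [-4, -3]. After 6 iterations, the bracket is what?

m = -3.5, p(m) = 2 (+); new bracket [-3.5, -3]
m = -3.25, p(m) = -0.125 (−); new bracket [-3.5, -3.25]
m = -3.375, p(m) = 0.90625 (+); new bracket [-3.375, -3.25]
m = -3.3125, p(m) = 0.3828 (+); new bracket [-3.3125, -3.25]
m = -3.28125, p(m) = 0.127 (+); new bracket [-3.28125, -3.25]
m = -3.265625, p(m) = 0.0005 (+); new bracket [-3.265625, -3.25]

[-3.265625, -3.25]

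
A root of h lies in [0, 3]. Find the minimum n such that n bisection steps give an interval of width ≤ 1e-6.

Width after n steps is 3/2^n. Need 2^n ≥ 3/1e-6 = 3000000.
2^21 = 2097152 < 3000000 ≤ 2^22 = 4194304, so n = 22.

22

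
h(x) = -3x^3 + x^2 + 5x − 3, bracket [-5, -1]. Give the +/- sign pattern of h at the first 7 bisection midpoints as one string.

+++--++

x = -3 gives h = 72, positive; keep [-3, -1]
x = -2 gives h = 15, positive; keep [-2, -1]
x = -1.5 gives h = 1.875, positive; keep [-1.5, -1]
x = -1.25 gives h = -1.8281, negative; keep [-1.5, -1.25]
x = -1.375 gives h = -0.1855, negative; keep [-1.5, -1.375]
x = -1.4375 gives h = 0.7903, positive; keep [-1.4375, -1.375]
x = -1.40625 gives h = 0.289, positive; keep [-1.40625, -1.375]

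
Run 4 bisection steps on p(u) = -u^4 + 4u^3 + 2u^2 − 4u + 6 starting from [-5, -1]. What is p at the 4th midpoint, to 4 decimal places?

m = -3, p(m) = -153 (−); new bracket [-3, -1]
m = -2, p(m) = -26 (−); new bracket [-2, -1]
m = -1.5, p(m) = -2.0625 (−); new bracket [-1.5, -1]
m = -1.25, p(m) = 3.8711 (+); new bracket [-1.5, -1.25]

3.8711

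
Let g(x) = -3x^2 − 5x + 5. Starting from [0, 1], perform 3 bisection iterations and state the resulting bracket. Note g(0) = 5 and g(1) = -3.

[0.625, 0.75]

m = 0.5, g(m) = 1.75 (+); new bracket [0.5, 1]
m = 0.75, g(m) = -0.4375 (−); new bracket [0.5, 0.75]
m = 0.625, g(m) = 0.703125 (+); new bracket [0.625, 0.75]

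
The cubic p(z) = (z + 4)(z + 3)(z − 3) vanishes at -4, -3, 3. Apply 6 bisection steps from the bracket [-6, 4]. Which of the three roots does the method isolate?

3

m = -1, p(m) = -24 (−); new bracket [-1, 4]
m = 1.5, p(m) = -37.125 (−); new bracket [1.5, 4]
m = 2.75, p(m) = -9.703125 (−); new bracket [2.75, 4]
m = 3.375, p(m) = 17.6309 (+); new bracket [2.75, 3.375]
m = 3.0625, p(m) = 2.676 (+); new bracket [2.75, 3.0625]
m = 2.90625, p(m) = -3.8241 (−); new bracket [2.90625, 3.0625]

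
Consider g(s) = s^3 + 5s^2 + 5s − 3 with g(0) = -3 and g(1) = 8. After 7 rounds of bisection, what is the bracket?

s = 0.5 gives g = 0.875, positive; keep [0, 0.5]
s = 0.25 gives g = -1.421875, negative; keep [0.25, 0.5]
s = 0.375 gives g = -0.369141, negative; keep [0.375, 0.5]
s = 0.4375 gives g = 0.2283, positive; keep [0.375, 0.4375]
s = 0.40625 gives g = -0.0765, negative; keep [0.40625, 0.4375]
s = 0.421875 gives g = 0.0744, positive; keep [0.40625, 0.421875]
s = 0.4140625 gives g = -0.0015, negative; keep [0.4140625, 0.421875]

[0.4140625, 0.421875]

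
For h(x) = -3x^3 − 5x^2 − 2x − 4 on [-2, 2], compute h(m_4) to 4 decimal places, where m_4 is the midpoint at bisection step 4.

m = 0, h(m) = -4 (−); new bracket [-2, 0]
m = -1, h(m) = -4 (−); new bracket [-2, -1]
m = -1.5, h(m) = -2.125 (−); new bracket [-2, -1.5]
m = -1.75, h(m) = 0.2656 (+); new bracket [-1.75, -1.5]

0.2656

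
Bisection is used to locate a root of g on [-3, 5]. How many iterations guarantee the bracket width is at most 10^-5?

20

Width after n steps is 8/2^n. Need 2^n ≥ 8/10^-5 = 800000.
2^19 = 524288 < 800000 ≤ 2^20 = 1048576, so n = 20.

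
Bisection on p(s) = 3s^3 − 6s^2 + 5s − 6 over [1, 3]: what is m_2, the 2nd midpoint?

1.5

p(2) = 4 > 0, so the root lies in [1, 2]
p(1.5) = -1.875 < 0, so the root lies in [1.5, 2]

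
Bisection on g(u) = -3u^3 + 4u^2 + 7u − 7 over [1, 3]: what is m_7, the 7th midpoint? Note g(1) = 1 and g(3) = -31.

1.921875

midpoint 2: g = -1 < 0 → [1, 2]
midpoint 1.5: g = 2.375 > 0 → [1.5, 2]
midpoint 1.75: g = 1.421875 > 0 → [1.75, 2]
midpoint 1.875: g = 0.4121 > 0 → [1.875, 2]
midpoint 1.9375: g = -0.2415 < 0 → [1.875, 1.9375]
midpoint 1.90625: g = 0.0982 > 0 → [1.90625, 1.9375]
midpoint 1.921875: g = -0.0684 < 0 → [1.90625, 1.921875]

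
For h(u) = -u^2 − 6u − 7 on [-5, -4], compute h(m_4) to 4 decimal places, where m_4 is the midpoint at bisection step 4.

u = -4.5 gives h = -0.25, negative; keep [-4.5, -4]
u = -4.25 gives h = 0.4375, positive; keep [-4.5, -4.25]
u = -4.375 gives h = 0.109375, positive; keep [-4.5, -4.375]
u = -4.4375 gives h = -0.0664, negative; keep [-4.4375, -4.375]

-0.0664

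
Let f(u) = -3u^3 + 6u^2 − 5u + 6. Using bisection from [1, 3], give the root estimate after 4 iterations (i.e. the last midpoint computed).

f(2) = -4 < 0, so the root lies in [1, 2]
f(1.5) = 1.875 > 0, so the root lies in [1.5, 2]
f(1.75) = -0.453125 < 0, so the root lies in [1.5, 1.75]
f(1.625) = 0.8457 > 0, so the root lies in [1.625, 1.75]

1.625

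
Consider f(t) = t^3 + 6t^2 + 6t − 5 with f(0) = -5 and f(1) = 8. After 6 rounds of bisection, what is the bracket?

[0.515625, 0.53125]

midpoint 0.5: f = -0.375 < 0 → [0.5, 1]
midpoint 0.75: f = 3.296875 > 0 → [0.5, 0.75]
midpoint 0.625: f = 1.337891 > 0 → [0.5, 0.625]
midpoint 0.5625: f = 0.4514 > 0 → [0.5, 0.5625]
midpoint 0.53125: f = 0.0308 > 0 → [0.5, 0.53125]
midpoint 0.515625: f = -0.1739 < 0 → [0.515625, 0.53125]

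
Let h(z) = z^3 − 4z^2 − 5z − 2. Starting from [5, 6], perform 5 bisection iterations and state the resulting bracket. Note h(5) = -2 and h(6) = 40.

[5.0625, 5.09375]

h(5.5) = 15.875 > 0, so the root lies in [5, 5.5]
h(5.25) = 6.203125 > 0, so the root lies in [5, 5.25]
h(5.125) = 1.923828 > 0, so the root lies in [5, 5.125]
h(5.0625) = -0.0818 < 0, so the root lies in [5.0625, 5.125]
h(5.09375) = 0.91 > 0, so the root lies in [5.0625, 5.09375]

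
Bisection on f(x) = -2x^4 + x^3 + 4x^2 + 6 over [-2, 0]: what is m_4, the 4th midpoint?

m = -1, f(m) = 7 (+); new bracket [-2, -1]
m = -1.5, f(m) = 1.5 (+); new bracket [-2, -1.5]
m = -1.75, f(m) = -5.867188 (−); new bracket [-1.75, -1.5]
m = -1.625, f(m) = -1.6743 (−); new bracket [-1.625, -1.5]

-1.625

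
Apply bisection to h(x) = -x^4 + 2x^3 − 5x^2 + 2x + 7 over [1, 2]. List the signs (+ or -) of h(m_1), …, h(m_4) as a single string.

x = 1.5 gives h = 0.4375, positive; keep [1.5, 2]
x = 1.75 gives h = -3.472656, negative; keep [1.5, 1.75]
x = 1.625 gives h = -1.343994, negative; keep [1.5, 1.625]
x = 1.5625 gives h = -0.4131, negative; keep [1.5, 1.5625]

+---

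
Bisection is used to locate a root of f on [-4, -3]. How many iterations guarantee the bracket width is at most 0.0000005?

21

Width after n steps is 1/2^n. Need 2^n ≥ 1/0.0000005 = 2000000.
2^20 = 1048576 < 2000000 ≤ 2^21 = 2097152, so n = 21.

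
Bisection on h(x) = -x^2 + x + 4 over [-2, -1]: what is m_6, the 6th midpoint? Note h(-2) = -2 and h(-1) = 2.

-1.546875

midpoint -1.5: h = 0.25 > 0 → [-2, -1.5]
midpoint -1.75: h = -0.8125 < 0 → [-1.75, -1.5]
midpoint -1.625: h = -0.265625 < 0 → [-1.625, -1.5]
midpoint -1.5625: h = -0.0039 < 0 → [-1.5625, -1.5]
midpoint -1.53125: h = 0.124 > 0 → [-1.5625, -1.53125]
midpoint -1.546875: h = 0.0603 > 0 → [-1.5625, -1.546875]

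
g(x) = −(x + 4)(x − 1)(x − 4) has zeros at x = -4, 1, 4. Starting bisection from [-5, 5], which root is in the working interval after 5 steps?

-4

x = 0 gives g = -16, negative; keep [-5, 0]
x = -2.5 gives g = -34.125, negative; keep [-5, -2.5]
x = -3.75 gives g = -9.203125, negative; keep [-5, -3.75]
x = -4.375 gives g = 16.8809, positive; keep [-4.375, -3.75]
x = -4.0625 gives g = 2.551, positive; keep [-4.0625, -3.75]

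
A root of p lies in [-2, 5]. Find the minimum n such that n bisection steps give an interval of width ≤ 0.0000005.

Width after n steps is 7/2^n. Need 2^n ≥ 7/0.0000005 = 14000000.
2^23 = 8388608 < 14000000 ≤ 2^24 = 16777216, so n = 24.

24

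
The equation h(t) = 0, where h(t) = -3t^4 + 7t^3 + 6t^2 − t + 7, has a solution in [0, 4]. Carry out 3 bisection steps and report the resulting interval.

h(2) = 37 > 0, so the root lies in [2, 4]
h(3) = 4 > 0, so the root lies in [3, 4]
h(3.5) = -73.0625 < 0, so the root lies in [3, 3.5]

[3, 3.5]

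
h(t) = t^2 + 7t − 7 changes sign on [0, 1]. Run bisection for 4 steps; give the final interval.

m = 0.5, h(m) = -3.25 (−); new bracket [0.5, 1]
m = 0.75, h(m) = -1.1875 (−); new bracket [0.75, 1]
m = 0.875, h(m) = -0.109375 (−); new bracket [0.875, 1]
m = 0.9375, h(m) = 0.4414 (+); new bracket [0.875, 0.9375]

[0.875, 0.9375]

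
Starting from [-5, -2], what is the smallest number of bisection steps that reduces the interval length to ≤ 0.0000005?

23

Width after n steps is 3/2^n. Need 2^n ≥ 3/0.0000005 = 6000000.
2^22 = 4194304 < 6000000 ≤ 2^23 = 8388608, so n = 23.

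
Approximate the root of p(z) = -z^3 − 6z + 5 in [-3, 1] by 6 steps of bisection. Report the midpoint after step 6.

0.8125

m = -1, p(m) = 12 (+); new bracket [-1, 1]
m = 0, p(m) = 5 (+); new bracket [0, 1]
m = 0.5, p(m) = 1.875 (+); new bracket [0.5, 1]
m = 0.75, p(m) = 0.0781 (+); new bracket [0.75, 1]
m = 0.875, p(m) = -0.9199 (−); new bracket [0.75, 0.875]
m = 0.8125, p(m) = -0.4114 (−); new bracket [0.75, 0.8125]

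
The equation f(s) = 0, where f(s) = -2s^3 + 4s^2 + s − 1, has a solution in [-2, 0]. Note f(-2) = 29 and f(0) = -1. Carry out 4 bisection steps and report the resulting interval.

[-0.625, -0.5]

s = -1 gives f = 4, positive; keep [-1, 0]
s = -0.5 gives f = -0.25, negative; keep [-1, -0.5]
s = -0.75 gives f = 1.34375, positive; keep [-0.75, -0.5]
s = -0.625 gives f = 0.4258, positive; keep [-0.625, -0.5]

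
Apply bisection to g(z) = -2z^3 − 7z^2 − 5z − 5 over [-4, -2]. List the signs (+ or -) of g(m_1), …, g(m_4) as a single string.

g(-3) = 1 > 0, so the root lies in [-3, -2]
g(-2.5) = -5 < 0, so the root lies in [-3, -2.5]
g(-2.75) = -2.59375 < 0, so the root lies in [-3, -2.75]
g(-2.875) = -0.957 < 0, so the root lies in [-3, -2.875]

+---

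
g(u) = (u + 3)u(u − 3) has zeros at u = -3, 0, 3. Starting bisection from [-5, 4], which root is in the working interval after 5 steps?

midpoint -0.5: g = 4.375 > 0 → [-5, -0.5]
midpoint -2.75: g = 3.953125 > 0 → [-5, -2.75]
midpoint -3.875: g = -23.310547 < 0 → [-3.875, -2.75]
midpoint -3.3125: g = -6.5344 < 0 → [-3.3125, -2.75]
midpoint -3.03125: g = -0.5713 < 0 → [-3.03125, -2.75]

-3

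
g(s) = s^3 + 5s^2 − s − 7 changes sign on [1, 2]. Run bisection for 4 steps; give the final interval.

g(1.5) = 6.125 > 0, so the root lies in [1, 1.5]
g(1.25) = 1.515625 > 0, so the root lies in [1, 1.25]
g(1.125) = -0.373047 < 0, so the root lies in [1.125, 1.25]
g(1.1875) = 0.5378 > 0, so the root lies in [1.125, 1.1875]

[1.125, 1.1875]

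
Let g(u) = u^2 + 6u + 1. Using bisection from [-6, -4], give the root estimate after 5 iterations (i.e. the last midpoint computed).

g(-5) = -4 < 0, so the root lies in [-6, -5]
g(-5.5) = -1.75 < 0, so the root lies in [-6, -5.5]
g(-5.75) = -0.4375 < 0, so the root lies in [-6, -5.75]
g(-5.875) = 0.2656 > 0, so the root lies in [-5.875, -5.75]
g(-5.8125) = -0.0898 < 0, so the root lies in [-5.875, -5.8125]

-5.8125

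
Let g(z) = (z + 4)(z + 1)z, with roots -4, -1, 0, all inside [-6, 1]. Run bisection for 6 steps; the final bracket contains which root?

-4

midpoint -2.5: g = 5.625 > 0 → [-6, -2.5]
midpoint -4.25: g = -3.453125 < 0 → [-4.25, -2.5]
midpoint -3.375: g = 5.009766 > 0 → [-4.25, -3.375]
midpoint -3.8125: g = 2.0105 > 0 → [-4.25, -3.8125]
midpoint -4.03125: g = -0.3819 < 0 → [-4.03125, -3.8125]
midpoint -3.921875: g = 0.8953 > 0 → [-4.03125, -3.921875]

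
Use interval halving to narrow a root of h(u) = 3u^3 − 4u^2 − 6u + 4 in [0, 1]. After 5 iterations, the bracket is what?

midpoint 0.5: h = 0.375 > 0 → [0.5, 1]
midpoint 0.75: h = -1.484375 < 0 → [0.5, 0.75]
midpoint 0.625: h = -0.580078 < 0 → [0.5, 0.625]
midpoint 0.5625: h = -0.1067 < 0 → [0.5, 0.5625]
midpoint 0.53125: h = 0.1334 > 0 → [0.53125, 0.5625]

[0.53125, 0.5625]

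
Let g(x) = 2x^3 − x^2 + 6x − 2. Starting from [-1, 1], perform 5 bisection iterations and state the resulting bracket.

m = 0, g(m) = -2 (−); new bracket [0, 1]
m = 0.5, g(m) = 1 (+); new bracket [0, 0.5]
m = 0.25, g(m) = -0.53125 (−); new bracket [0.25, 0.5]
m = 0.375, g(m) = 0.2148 (+); new bracket [0.25, 0.375]
m = 0.3125, g(m) = -0.1616 (−); new bracket [0.3125, 0.375]

[0.3125, 0.375]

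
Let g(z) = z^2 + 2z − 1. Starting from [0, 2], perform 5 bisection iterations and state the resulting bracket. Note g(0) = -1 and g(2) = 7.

z = 1 gives g = 2, positive; keep [0, 1]
z = 0.5 gives g = 0.25, positive; keep [0, 0.5]
z = 0.25 gives g = -0.4375, negative; keep [0.25, 0.5]
z = 0.375 gives g = -0.1094, negative; keep [0.375, 0.5]
z = 0.4375 gives g = 0.0664, positive; keep [0.375, 0.4375]

[0.375, 0.4375]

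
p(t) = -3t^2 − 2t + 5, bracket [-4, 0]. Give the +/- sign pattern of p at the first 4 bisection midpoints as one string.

m = -2, p(m) = -3 (−); new bracket [-2, 0]
m = -1, p(m) = 4 (+); new bracket [-2, -1]
m = -1.5, p(m) = 1.25 (+); new bracket [-2, -1.5]
m = -1.75, p(m) = -0.6875 (−); new bracket [-1.75, -1.5]

-++-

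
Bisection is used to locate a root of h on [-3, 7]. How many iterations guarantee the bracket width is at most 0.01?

Width after n steps is 10/2^n. Need 2^n ≥ 10/0.01 = 1000.
2^9 = 512 < 1000 ≤ 2^10 = 1024, so n = 10.

10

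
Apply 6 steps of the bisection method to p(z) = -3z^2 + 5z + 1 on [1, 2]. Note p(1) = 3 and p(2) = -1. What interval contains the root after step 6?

[1.84375, 1.859375]

p(1.5) = 1.75 > 0, so the root lies in [1.5, 2]
p(1.75) = 0.5625 > 0, so the root lies in [1.75, 2]
p(1.875) = -0.171875 < 0, so the root lies in [1.75, 1.875]
p(1.8125) = 0.207 > 0, so the root lies in [1.8125, 1.875]
p(1.84375) = 0.0205 > 0, so the root lies in [1.84375, 1.875]
p(1.859375) = -0.075 < 0, so the root lies in [1.84375, 1.859375]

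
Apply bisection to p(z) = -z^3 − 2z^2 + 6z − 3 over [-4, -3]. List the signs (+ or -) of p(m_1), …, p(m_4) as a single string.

z = -3.5 gives p = -5.625, negative; keep [-4, -3.5]
z = -3.75 gives p = -0.890625, negative; keep [-4, -3.75]
z = -3.875 gives p = 1.904297, positive; keep [-3.875, -3.75]
z = -3.8125 gives p = 0.47, positive; keep [-3.8125, -3.75]

--++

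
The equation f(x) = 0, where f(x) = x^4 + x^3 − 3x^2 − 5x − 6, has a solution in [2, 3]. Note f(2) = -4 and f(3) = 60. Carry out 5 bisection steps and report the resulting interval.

midpoint 2.5: f = 17.4375 > 0 → [2, 2.5]
midpoint 2.25: f = 4.582031 > 0 → [2, 2.25]
midpoint 2.125: f = -0.185303 < 0 → [2.125, 2.25]
midpoint 2.1875: f = 2.0723 > 0 → [2.125, 2.1875]
midpoint 2.15625: f = 0.9129 > 0 → [2.125, 2.15625]

[2.125, 2.15625]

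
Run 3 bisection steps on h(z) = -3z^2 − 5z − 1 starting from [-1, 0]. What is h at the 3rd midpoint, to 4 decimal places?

-0.4219

midpoint -0.5: h = 0.75 > 0 → [-0.5, 0]
midpoint -0.25: h = 0.0625 > 0 → [-0.25, 0]
midpoint -0.125: h = -0.421875 < 0 → [-0.25, -0.125]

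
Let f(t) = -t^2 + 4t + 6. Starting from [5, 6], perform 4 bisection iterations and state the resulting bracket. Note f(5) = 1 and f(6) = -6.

t = 5.5 gives f = -2.25, negative; keep [5, 5.5]
t = 5.25 gives f = -0.5625, negative; keep [5, 5.25]
t = 5.125 gives f = 0.234375, positive; keep [5.125, 5.25]
t = 5.1875 gives f = -0.1602, negative; keep [5.125, 5.1875]

[5.125, 5.1875]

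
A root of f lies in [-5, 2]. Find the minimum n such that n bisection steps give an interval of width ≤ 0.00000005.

28

Width after n steps is 7/2^n. Need 2^n ≥ 7/0.00000005 = 140000000.
2^27 = 134217728 < 140000000 ≤ 2^28 = 268435456, so n = 28.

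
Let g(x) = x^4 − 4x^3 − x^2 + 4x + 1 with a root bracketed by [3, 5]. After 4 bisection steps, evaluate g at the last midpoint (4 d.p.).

x = 4 gives g = 1, positive; keep [3, 4]
x = 3.5 gives g = -18.6875, negative; keep [3.5, 4]
x = 3.75 gives g = -11.246094, negative; keep [3.75, 4]
x = 3.875 gives g = -5.7888, negative; keep [3.875, 4]

-5.7888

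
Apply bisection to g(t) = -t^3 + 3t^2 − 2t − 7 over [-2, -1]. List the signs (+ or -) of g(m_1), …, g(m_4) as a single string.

m = -1.5, g(m) = 6.125 (+); new bracket [-1.5, -1]
m = -1.25, g(m) = 2.140625 (+); new bracket [-1.25, -1]
m = -1.125, g(m) = 0.470703 (+); new bracket [-1.125, -1]
m = -1.0625, g(m) = -0.2888 (−); new bracket [-1.125, -1.0625]

+++-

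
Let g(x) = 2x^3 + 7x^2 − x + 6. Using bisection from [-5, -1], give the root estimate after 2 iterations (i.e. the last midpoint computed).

m = -3, g(m) = 18 (+); new bracket [-5, -3]
m = -4, g(m) = -6 (−); new bracket [-4, -3]

-4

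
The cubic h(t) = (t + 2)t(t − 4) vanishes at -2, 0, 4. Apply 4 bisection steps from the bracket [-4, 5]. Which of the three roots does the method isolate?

h(0.5) = -4.375 < 0, so the root lies in [0.5, 5]
h(2.75) = -16.328125 < 0, so the root lies in [2.75, 5]
h(3.875) = -2.845703 < 0, so the root lies in [3.875, 5]
h(4.4375) = 12.4978 > 0, so the root lies in [3.875, 4.4375]

4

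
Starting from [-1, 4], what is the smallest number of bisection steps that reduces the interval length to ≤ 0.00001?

Width after n steps is 5/2^n. Need 2^n ≥ 5/0.00001 = 500000.
2^18 = 262144 < 500000 ≤ 2^19 = 524288, so n = 19.

19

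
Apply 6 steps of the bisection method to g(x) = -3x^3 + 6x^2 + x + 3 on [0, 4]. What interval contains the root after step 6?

[2.3125, 2.375]

midpoint 2: g = 5 > 0 → [2, 4]
midpoint 3: g = -21 < 0 → [2, 3]
midpoint 2.5: g = -3.875 < 0 → [2, 2.5]
midpoint 2.25: g = 1.4531 > 0 → [2.25, 2.5]
midpoint 2.375: g = -0.9707 < 0 → [2.25, 2.375]
midpoint 2.3125: g = 0.2991 > 0 → [2.3125, 2.375]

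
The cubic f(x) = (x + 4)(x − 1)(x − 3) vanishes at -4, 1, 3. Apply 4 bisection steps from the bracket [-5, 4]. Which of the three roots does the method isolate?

midpoint -0.5: f = 18.375 > 0 → [-5, -0.5]
midpoint -2.75: f = 26.953125 > 0 → [-5, -2.75]
midpoint -3.875: f = 4.189453 > 0 → [-5, -3.875]
midpoint -4.4375: f = -17.6931 < 0 → [-4.4375, -3.875]

-4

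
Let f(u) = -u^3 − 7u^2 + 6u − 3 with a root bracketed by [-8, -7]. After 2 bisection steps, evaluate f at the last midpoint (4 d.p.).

-4.4531

midpoint -7.5: f = -19.875 < 0 → [-8, -7.5]
midpoint -7.75: f = -4.453125 < 0 → [-8, -7.75]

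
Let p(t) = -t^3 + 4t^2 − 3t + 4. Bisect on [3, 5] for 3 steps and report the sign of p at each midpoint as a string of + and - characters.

m = 4, p(m) = -8 (−); new bracket [3, 4]
m = 3.5, p(m) = -0.375 (−); new bracket [3, 3.5]
m = 3.25, p(m) = 2.171875 (+); new bracket [3.25, 3.5]

--+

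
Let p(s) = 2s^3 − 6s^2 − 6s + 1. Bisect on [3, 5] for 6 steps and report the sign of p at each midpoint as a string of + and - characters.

+--+++

s = 4 gives p = 9, positive; keep [3, 4]
s = 3.5 gives p = -7.75, negative; keep [3.5, 4]
s = 3.75 gives p = -0.40625, negative; keep [3.75, 4]
s = 3.875 gives p = 4.0273, positive; keep [3.75, 3.875]
s = 3.8125 gives p = 1.7446, positive; keep [3.75, 3.8125]
s = 3.78125 gives p = 0.6529, positive; keep [3.75, 3.78125]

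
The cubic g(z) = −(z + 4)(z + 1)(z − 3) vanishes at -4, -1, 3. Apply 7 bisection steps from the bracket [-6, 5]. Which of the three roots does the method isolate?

3

m = -0.5, g(m) = 6.125 (+); new bracket [-0.5, 5]
m = 2.25, g(m) = 15.234375 (+); new bracket [2.25, 5]
m = 3.625, g(m) = -22.041016 (−); new bracket [2.25, 3.625]
m = 2.9375, g(m) = 1.7073 (+); new bracket [2.9375, 3.625]
m = 3.28125, g(m) = -8.7674 (−); new bracket [2.9375, 3.28125]
m = 3.109375, g(m) = -3.1954 (−); new bracket [2.9375, 3.109375]
m = 3.0234375, g(m) = -0.6623 (−); new bracket [2.9375, 3.0234375]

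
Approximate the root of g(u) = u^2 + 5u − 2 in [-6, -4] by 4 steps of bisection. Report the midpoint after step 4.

-5.375

m = -5, g(m) = -2 (−); new bracket [-6, -5]
m = -5.5, g(m) = 0.75 (+); new bracket [-5.5, -5]
m = -5.25, g(m) = -0.6875 (−); new bracket [-5.5, -5.25]
m = -5.375, g(m) = 0.0156 (+); new bracket [-5.375, -5.25]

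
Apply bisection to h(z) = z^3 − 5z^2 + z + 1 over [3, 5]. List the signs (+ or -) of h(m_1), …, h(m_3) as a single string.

m = 4, h(m) = -11 (−); new bracket [4, 5]
m = 4.5, h(m) = -4.625 (−); new bracket [4.5, 5]
m = 4.75, h(m) = 0.109375 (+); new bracket [4.5, 4.75]

--+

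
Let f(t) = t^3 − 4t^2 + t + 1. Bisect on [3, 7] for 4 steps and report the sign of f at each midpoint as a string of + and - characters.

++-+

t = 5 gives f = 31, positive; keep [3, 5]
t = 4 gives f = 5, positive; keep [3, 4]
t = 3.5 gives f = -1.625, negative; keep [3.5, 4]
t = 3.75 gives f = 1.2344, positive; keep [3.5, 3.75]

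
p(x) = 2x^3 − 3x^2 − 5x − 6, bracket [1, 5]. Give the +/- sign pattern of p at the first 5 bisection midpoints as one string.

x = 3 gives p = 6, positive; keep [1, 3]
x = 2 gives p = -12, negative; keep [2, 3]
x = 2.5 gives p = -6, negative; keep [2.5, 3]
x = 2.75 gives p = -0.8438, negative; keep [2.75, 3]
x = 2.875 gives p = 2.3555, positive; keep [2.75, 2.875]

+---+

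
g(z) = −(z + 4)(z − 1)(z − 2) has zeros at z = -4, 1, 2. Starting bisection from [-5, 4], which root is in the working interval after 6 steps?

-4

midpoint -0.5: g = -13.125 < 0 → [-5, -0.5]
midpoint -2.75: g = -22.265625 < 0 → [-5, -2.75]
midpoint -3.875: g = -3.580078 < 0 → [-5, -3.875]
midpoint -4.4375: g = 15.3142 > 0 → [-4.4375, -3.875]
midpoint -4.15625: g = 4.9599 > 0 → [-4.15625, -3.875]
midpoint -4.015625: g = 0.4714 > 0 → [-4.015625, -3.875]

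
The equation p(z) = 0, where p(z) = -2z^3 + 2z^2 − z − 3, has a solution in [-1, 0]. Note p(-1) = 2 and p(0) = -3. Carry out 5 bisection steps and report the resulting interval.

z = -0.5 gives p = -1.75, negative; keep [-1, -0.5]
z = -0.75 gives p = -0.28125, negative; keep [-1, -0.75]
z = -0.875 gives p = 0.746094, positive; keep [-0.875, -0.75]
z = -0.8125 gives p = 0.2056, positive; keep [-0.8125, -0.75]
z = -0.78125 gives p = -0.0444, negative; keep [-0.8125, -0.78125]

[-0.8125, -0.78125]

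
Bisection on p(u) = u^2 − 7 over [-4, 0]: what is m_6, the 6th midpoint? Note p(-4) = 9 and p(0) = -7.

midpoint -2: p = -3 < 0 → [-4, -2]
midpoint -3: p = 2 > 0 → [-3, -2]
midpoint -2.5: p = -0.75 < 0 → [-3, -2.5]
midpoint -2.75: p = 0.5625 > 0 → [-2.75, -2.5]
midpoint -2.625: p = -0.1094 < 0 → [-2.75, -2.625]
midpoint -2.6875: p = 0.2227 > 0 → [-2.6875, -2.625]

-2.6875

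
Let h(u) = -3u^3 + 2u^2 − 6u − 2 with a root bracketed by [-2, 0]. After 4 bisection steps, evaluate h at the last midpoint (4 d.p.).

0.6895

h(-1) = 9 > 0, so the root lies in [-1, 0]
h(-0.5) = 1.875 > 0, so the root lies in [-0.5, 0]
h(-0.25) = -0.328125 < 0, so the root lies in [-0.5, -0.25]
h(-0.375) = 0.6895 > 0, so the root lies in [-0.375, -0.25]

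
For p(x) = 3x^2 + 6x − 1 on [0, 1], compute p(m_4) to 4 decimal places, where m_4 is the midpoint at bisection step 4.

m = 0.5, p(m) = 2.75 (+); new bracket [0, 0.5]
m = 0.25, p(m) = 0.6875 (+); new bracket [0, 0.25]
m = 0.125, p(m) = -0.203125 (−); new bracket [0.125, 0.25]
m = 0.1875, p(m) = 0.2305 (+); new bracket [0.125, 0.1875]

0.2305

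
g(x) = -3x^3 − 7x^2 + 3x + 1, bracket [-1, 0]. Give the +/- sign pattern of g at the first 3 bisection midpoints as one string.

--+

midpoint -0.5: g = -1.875 < 0 → [-0.5, 0]
midpoint -0.25: g = -0.140625 < 0 → [-0.25, 0]
midpoint -0.125: g = 0.521484 > 0 → [-0.25, -0.125]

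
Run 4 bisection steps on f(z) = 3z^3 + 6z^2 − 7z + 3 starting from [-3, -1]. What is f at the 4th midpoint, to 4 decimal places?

1.4277

f(-2) = 17 > 0, so the root lies in [-3, -2]
f(-2.5) = 11.125 > 0, so the root lies in [-3, -2.5]
f(-2.75) = 5.234375 > 0, so the root lies in [-3, -2.75]
f(-2.875) = 1.4277 > 0, so the root lies in [-3, -2.875]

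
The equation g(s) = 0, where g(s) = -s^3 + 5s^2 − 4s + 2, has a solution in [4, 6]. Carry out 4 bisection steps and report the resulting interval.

midpoint 5: g = -18 < 0 → [4, 5]
midpoint 4.5: g = -5.875 < 0 → [4, 4.5]
midpoint 4.25: g = -1.453125 < 0 → [4, 4.25]
midpoint 4.125: g = 0.3887 > 0 → [4.125, 4.25]

[4.125, 4.25]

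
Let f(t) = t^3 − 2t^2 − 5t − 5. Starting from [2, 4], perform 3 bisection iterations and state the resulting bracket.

m = 3, f(m) = -11 (−); new bracket [3, 4]
m = 3.5, f(m) = -4.125 (−); new bracket [3.5, 4]
m = 3.75, f(m) = 0.859375 (+); new bracket [3.5, 3.75]

[3.5, 3.75]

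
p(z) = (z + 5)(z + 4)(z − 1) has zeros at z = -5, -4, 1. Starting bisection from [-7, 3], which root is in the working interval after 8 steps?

z = -2 gives p = -18, negative; keep [-2, 3]
z = 0.5 gives p = -12.375, negative; keep [0.5, 3]
z = 1.75 gives p = 29.109375, positive; keep [0.5, 1.75]
z = 1.125 gives p = 3.9238, positive; keep [0.5, 1.125]
z = 0.8125 gives p = -5.2449, negative; keep [0.8125, 1.125]
z = 0.96875 gives p = -0.9268, negative; keep [0.96875, 1.125]
z = 1.046875 gives p = 1.4305, positive; keep [0.96875, 1.046875]
z = 1.0078125 gives p = 0.235, positive; keep [0.96875, 1.0078125]

1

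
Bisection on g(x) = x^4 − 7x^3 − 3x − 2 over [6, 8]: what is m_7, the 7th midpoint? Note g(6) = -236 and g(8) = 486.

7.078125

x = 7 gives g = -23, negative; keep [7, 8]
x = 7.5 gives g = 186.4375, positive; keep [7, 7.5]
x = 7.25 gives g = 71.519531, positive; keep [7, 7.25]
x = 7.125 gives g = 21.8381, positive; keep [7, 7.125]
x = 7.0625 gives g = -1.1706, negative; keep [7.0625, 7.125]
x = 7.09375 gives g = 10.1844, positive; keep [7.0625, 7.09375]
x = 7.078125 gives g = 4.4698, positive; keep [7.0625, 7.078125]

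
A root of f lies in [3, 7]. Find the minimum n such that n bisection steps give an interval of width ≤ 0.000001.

22

Width after n steps is 4/2^n. Need 2^n ≥ 4/0.000001 = 4000000.
2^21 = 2097152 < 4000000 ≤ 2^22 = 4194304, so n = 22.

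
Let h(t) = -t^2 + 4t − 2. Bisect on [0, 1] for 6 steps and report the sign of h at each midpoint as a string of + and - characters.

-++-+-

m = 0.5, h(m) = -0.25 (−); new bracket [0.5, 1]
m = 0.75, h(m) = 0.4375 (+); new bracket [0.5, 0.75]
m = 0.625, h(m) = 0.109375 (+); new bracket [0.5, 0.625]
m = 0.5625, h(m) = -0.0664 (−); new bracket [0.5625, 0.625]
m = 0.59375, h(m) = 0.0225 (+); new bracket [0.5625, 0.59375]
m = 0.578125, h(m) = -0.0217 (−); new bracket [0.578125, 0.59375]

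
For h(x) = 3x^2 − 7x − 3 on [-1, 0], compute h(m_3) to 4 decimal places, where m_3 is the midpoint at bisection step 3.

x = -0.5 gives h = 1.25, positive; keep [-0.5, 0]
x = -0.25 gives h = -1.0625, negative; keep [-0.5, -0.25]
x = -0.375 gives h = 0.046875, positive; keep [-0.375, -0.25]

0.0469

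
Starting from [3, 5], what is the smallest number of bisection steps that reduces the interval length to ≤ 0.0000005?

Width after n steps is 2/2^n. Need 2^n ≥ 2/0.0000005 = 4000000.
2^21 = 2097152 < 4000000 ≤ 2^22 = 4194304, so n = 22.

22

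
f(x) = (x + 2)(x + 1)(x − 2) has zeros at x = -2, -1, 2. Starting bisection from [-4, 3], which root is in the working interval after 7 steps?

2

f(-0.5) = -1.875 < 0, so the root lies in [-0.5, 3]
f(1.25) = -5.484375 < 0, so the root lies in [1.25, 3]
f(2.125) = 1.611328 > 0, so the root lies in [1.25, 2.125]
f(1.6875) = -3.0969 < 0, so the root lies in [1.6875, 2.125]
f(1.90625) = -1.0643 < 0, so the root lies in [1.90625, 2.125]
f(2.015625) = 0.1892 > 0, so the root lies in [1.90625, 2.015625]
f(1.9609375) = -0.4581 < 0, so the root lies in [1.9609375, 2.015625]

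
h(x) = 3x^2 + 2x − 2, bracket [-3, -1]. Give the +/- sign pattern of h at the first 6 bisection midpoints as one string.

h(-2) = 6 > 0, so the root lies in [-2, -1]
h(-1.5) = 1.75 > 0, so the root lies in [-1.5, -1]
h(-1.25) = 0.1875 > 0, so the root lies in [-1.25, -1]
h(-1.125) = -0.4531 < 0, so the root lies in [-1.25, -1.125]
h(-1.1875) = -0.1445 < 0, so the root lies in [-1.25, -1.1875]
h(-1.21875) = 0.0186 > 0, so the root lies in [-1.21875, -1.1875]

+++--+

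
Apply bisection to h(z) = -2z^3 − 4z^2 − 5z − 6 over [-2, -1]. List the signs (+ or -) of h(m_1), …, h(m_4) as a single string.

m = -1.5, h(m) = -0.75 (−); new bracket [-2, -1.5]
m = -1.75, h(m) = 1.21875 (+); new bracket [-1.75, -1.5]
m = -1.625, h(m) = 0.144531 (+); new bracket [-1.625, -1.5]
m = -1.5625, h(m) = -0.3237 (−); new bracket [-1.625, -1.5625]

-++-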